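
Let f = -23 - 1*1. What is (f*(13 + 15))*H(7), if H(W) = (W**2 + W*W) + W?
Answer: -70560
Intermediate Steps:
H(W) = W + 2*W**2 (H(W) = (W**2 + W**2) + W = 2*W**2 + W = W + 2*W**2)
f = -24 (f = -23 - 1 = -24)
(f*(13 + 15))*H(7) = (-24*(13 + 15))*(7*(1 + 2*7)) = (-24*28)*(7*(1 + 14)) = -4704*15 = -672*105 = -70560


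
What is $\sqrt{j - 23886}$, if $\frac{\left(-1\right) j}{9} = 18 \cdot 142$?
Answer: $3 i \sqrt{5210} \approx 216.54 i$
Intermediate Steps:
$j = -23004$ ($j = - 9 \cdot 18 \cdot 142 = \left(-9\right) 2556 = -23004$)
$\sqrt{j - 23886} = \sqrt{-23004 - 23886} = \sqrt{-46890} = 3 i \sqrt{5210}$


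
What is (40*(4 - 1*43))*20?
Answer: -31200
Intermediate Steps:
(40*(4 - 1*43))*20 = (40*(4 - 43))*20 = (40*(-39))*20 = -1560*20 = -31200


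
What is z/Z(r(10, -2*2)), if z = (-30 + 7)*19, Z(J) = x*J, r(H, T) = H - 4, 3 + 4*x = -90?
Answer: 874/279 ≈ 3.1326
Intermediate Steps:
x = -93/4 (x = -3/4 + (1/4)*(-90) = -3/4 - 45/2 = -93/4 ≈ -23.250)
r(H, T) = -4 + H
Z(J) = -93*J/4
z = -437 (z = -23*19 = -437)
z/Z(r(10, -2*2)) = -437*(-4/(93*(-4 + 10))) = -437/((-93/4*6)) = -437/(-279/2) = -437*(-2/279) = 874/279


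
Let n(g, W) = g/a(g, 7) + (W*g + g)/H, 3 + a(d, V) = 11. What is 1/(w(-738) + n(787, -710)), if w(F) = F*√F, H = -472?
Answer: 185732/58536939939 + 428163*I*√82/78049253252 ≈ 3.1729e-6 + 4.9676e-5*I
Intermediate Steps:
a(d, V) = 8 (a(d, V) = -3 + 11 = 8)
n(g, W) = 29*g/236 - W*g/472 (n(g, W) = g/8 + (W*g + g)/(-472) = g*(⅛) + (g + W*g)*(-1/472) = g/8 + (-g/472 - W*g/472) = 29*g/236 - W*g/472)
w(F) = F^(3/2)
1/(w(-738) + n(787, -710)) = 1/((-738)^(3/2) + (1/472)*787*(58 - 1*(-710))) = 1/(-2214*I*√82 + (1/472)*787*(58 + 710)) = 1/(-2214*I*√82 + (1/472)*787*768) = 1/(-2214*I*√82 + 75552/59) = 1/(75552/59 - 2214*I*√82)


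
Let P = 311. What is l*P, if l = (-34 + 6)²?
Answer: 243824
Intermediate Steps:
l = 784 (l = (-28)² = 784)
l*P = 784*311 = 243824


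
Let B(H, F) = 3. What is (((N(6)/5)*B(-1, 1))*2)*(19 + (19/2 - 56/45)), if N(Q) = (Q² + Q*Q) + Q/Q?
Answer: 179069/75 ≈ 2387.6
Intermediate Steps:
N(Q) = 1 + 2*Q² (N(Q) = (Q² + Q²) + 1 = 2*Q² + 1 = 1 + 2*Q²)
(((N(6)/5)*B(-1, 1))*2)*(19 + (19/2 - 56/45)) = ((((1 + 2*6²)/5)*3)*2)*(19 + (19/2 - 56/45)) = ((((1 + 2*36)*(⅕))*3)*2)*(19 + (19*(½) - 56*1/45)) = ((((1 + 72)*(⅕))*3)*2)*(19 + (19/2 - 56/45)) = (((73*(⅕))*3)*2)*(19 + 743/90) = (((73/5)*3)*2)*(2453/90) = ((219/5)*2)*(2453/90) = (438/5)*(2453/90) = 179069/75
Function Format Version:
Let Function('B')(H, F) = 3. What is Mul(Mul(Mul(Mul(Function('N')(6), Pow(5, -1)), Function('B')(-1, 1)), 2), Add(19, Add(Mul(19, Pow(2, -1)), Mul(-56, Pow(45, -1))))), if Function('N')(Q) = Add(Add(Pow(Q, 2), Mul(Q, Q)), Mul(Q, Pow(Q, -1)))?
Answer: Rational(179069, 75) ≈ 2387.6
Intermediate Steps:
Function('N')(Q) = Add(1, Mul(2, Pow(Q, 2))) (Function('N')(Q) = Add(Add(Pow(Q, 2), Pow(Q, 2)), 1) = Add(Mul(2, Pow(Q, 2)), 1) = Add(1, Mul(2, Pow(Q, 2))))
Mul(Mul(Mul(Mul(Function('N')(6), Pow(5, -1)), Function('B')(-1, 1)), 2), Add(19, Add(Mul(19, Pow(2, -1)), Mul(-56, Pow(45, -1))))) = Mul(Mul(Mul(Mul(Add(1, Mul(2, Pow(6, 2))), Pow(5, -1)), 3), 2), Add(19, Add(Mul(19, Pow(2, -1)), Mul(-56, Pow(45, -1))))) = Mul(Mul(Mul(Mul(Add(1, Mul(2, 36)), Rational(1, 5)), 3), 2), Add(19, Add(Mul(19, Rational(1, 2)), Mul(-56, Rational(1, 45))))) = Mul(Mul(Mul(Mul(Add(1, 72), Rational(1, 5)), 3), 2), Add(19, Add(Rational(19, 2), Rational(-56, 45)))) = Mul(Mul(Mul(Mul(73, Rational(1, 5)), 3), 2), Add(19, Rational(743, 90))) = Mul(Mul(Mul(Rational(73, 5), 3), 2), Rational(2453, 90)) = Mul(Mul(Rational(219, 5), 2), Rational(2453, 90)) = Mul(Rational(438, 5), Rational(2453, 90)) = Rational(179069, 75)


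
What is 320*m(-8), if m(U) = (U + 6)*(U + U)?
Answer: 10240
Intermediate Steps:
m(U) = 2*U*(6 + U) (m(U) = (6 + U)*(2*U) = 2*U*(6 + U))
320*m(-8) = 320*(2*(-8)*(6 - 8)) = 320*(2*(-8)*(-2)) = 320*32 = 10240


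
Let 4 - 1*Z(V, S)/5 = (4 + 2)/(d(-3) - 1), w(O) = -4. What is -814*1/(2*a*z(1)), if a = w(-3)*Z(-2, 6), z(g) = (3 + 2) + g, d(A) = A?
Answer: 37/60 ≈ 0.61667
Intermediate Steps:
Z(V, S) = 55/2 (Z(V, S) = 20 - 5*(4 + 2)/(-3 - 1) = 20 - 30/(-4) = 20 - 30*(-1)/4 = 20 - 5*(-3/2) = 20 + 15/2 = 55/2)
z(g) = 5 + g
a = -110 (a = -4*55/2 = -110)
-814*1/(2*a*z(1)) = -814*(-1/(220*(5 + 1))) = -814/((6*2)*(-110)) = -814/(12*(-110)) = -814/(-1320) = -814*(-1/1320) = 37/60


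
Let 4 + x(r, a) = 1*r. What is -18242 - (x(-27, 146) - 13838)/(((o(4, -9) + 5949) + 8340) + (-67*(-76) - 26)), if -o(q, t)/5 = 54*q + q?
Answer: -110997947/6085 ≈ -18241.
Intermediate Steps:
o(q, t) = -275*q (o(q, t) = -5*(54*q + q) = -275*q)
x(r, a) = -4 + r (x(r, a) = -4 + 1*r = -4 + r)
-18242 - (x(-27, 146) - 13838)/(((o(4, -9) + 5949) + 8340) + (-67*(-76) - 26)) = -18242 - ((-4 - 27) - 13838)/(((-275*4 + 5949) + 8340) + (-67*(-76) - 26)) = -18242 - (-31 - 13838)/(((-1100 + 5949) + 8340) + (5092 - 26)) = -18242 - (-13869)/((4849 + 8340) + 5066) = -18242 - (-13869)/(13189 + 5066) = -18242 - (-13869)/18255 = -18242 - 1*(-4623/6085) = -18242 + 4623/6085 = -110997947/6085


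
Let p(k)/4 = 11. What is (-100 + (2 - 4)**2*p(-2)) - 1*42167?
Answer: -42091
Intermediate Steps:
p(k) = 44 (p(k) = 4*11 = 44)
(-100 + (2 - 4)**2*p(-2)) - 1*42167 = (-100 + (2 - 4)**2*44) - 1*42167 = (-100 + (-2)**2*44) - 42167 = (-100 + 4*44) - 42167 = (-100 + 176) - 42167 = 76 - 42167 = -42091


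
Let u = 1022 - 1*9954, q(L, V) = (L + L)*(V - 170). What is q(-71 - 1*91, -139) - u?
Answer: 109048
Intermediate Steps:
q(L, V) = 2*L*(-170 + V) (q(L, V) = (2*L)*(-170 + V) = 2*L*(-170 + V))
u = -8932 (u = 1022 - 9954 = -8932)
q(-71 - 1*91, -139) - u = 2*(-71 - 1*91)*(-170 - 139) - 1*(-8932) = 2*(-71 - 91)*(-309) + 8932 = 2*(-162)*(-309) + 8932 = 100116 + 8932 = 109048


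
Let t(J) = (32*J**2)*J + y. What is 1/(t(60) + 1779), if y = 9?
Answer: 1/6913788 ≈ 1.4464e-7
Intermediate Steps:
t(J) = 9 + 32*J**3 (t(J) = (32*J**2)*J + 9 = 32*J**3 + 9 = 9 + 32*J**3)
1/(t(60) + 1779) = 1/((9 + 32*60**3) + 1779) = 1/((9 + 32*216000) + 1779) = 1/((9 + 6912000) + 1779) = 1/(6912009 + 1779) = 1/6913788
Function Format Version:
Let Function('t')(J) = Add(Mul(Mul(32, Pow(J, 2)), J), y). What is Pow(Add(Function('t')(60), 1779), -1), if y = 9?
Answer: Rational(1, 6913788) ≈ 1.4464e-7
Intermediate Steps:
Function('t')(J) = Add(9, Mul(32, Pow(J, 3))) (Function('t')(J) = Add(Mul(Mul(32, Pow(J, 2)), J), 9) = Add(Mul(32, Pow(J, 3)), 9) = Add(9, Mul(32, Pow(J, 3))))
Pow(Add(Function('t')(60), 1779), -1) = Pow(Add(Add(9, Mul(32, Pow(60, 3))), 1779), -1) = Pow(Add(Add(9, Mul(32, 216000)), 1779), -1) = Pow(Add(Add(9, 6912000), 1779), -1) = Pow(Add(6912009, 1779), -1) = Pow(6913788, -1) = Rational(1, 6913788)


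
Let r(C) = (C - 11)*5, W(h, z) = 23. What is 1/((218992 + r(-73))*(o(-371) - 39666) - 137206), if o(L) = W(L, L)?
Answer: -1/8664987002 ≈ -1.1541e-10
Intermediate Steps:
o(L) = 23
r(C) = -55 + 5*C (r(C) = (-11 + C)*5 = -55 + 5*C)
1/((218992 + r(-73))*(o(-371) - 39666) - 137206) = 1/((218992 + (-55 + 5*(-73)))*(23 - 39666) - 137206) = 1/((218992 + (-55 - 365))*(-39643) - 137206) = 1/((218992 - 420)*(-39643) - 137206) = 1/(218572*(-39643) - 137206) = 1/(-8664849796 - 137206) = 1/(-8664987002) = -1/8664987002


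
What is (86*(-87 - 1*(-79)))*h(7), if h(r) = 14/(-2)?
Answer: 4816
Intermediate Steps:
h(r) = -7 (h(r) = 14*(-1/2) = -7)
(86*(-87 - 1*(-79)))*h(7) = (86*(-87 - 1*(-79)))*(-7) = (86*(-87 + 79))*(-7) = (86*(-8))*(-7) = -688*(-7) = 4816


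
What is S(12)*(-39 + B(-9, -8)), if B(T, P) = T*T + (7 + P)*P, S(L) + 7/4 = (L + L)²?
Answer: 57425/2 ≈ 28713.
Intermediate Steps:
S(L) = -7/4 + 4*L² (S(L) = -7/4 + (L + L)² = -7/4 + (2*L)² = -7/4 + 4*L²)
B(T, P) = T² + P*(7 + P)
S(12)*(-39 + B(-9, -8)) = (-7/4 + 4*12²)*(-39 + ((-8)² + (-9)² + 7*(-8))) = (-7/4 + 4*144)*(-39 + (64 + 81 - 56)) = (-7/4 + 576)*(-39 + 89) = (2297/4)*50 = 57425/2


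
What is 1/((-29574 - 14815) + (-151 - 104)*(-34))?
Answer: -1/35719 ≈ -2.7996e-5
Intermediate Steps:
1/((-29574 - 14815) + (-151 - 104)*(-34)) = 1/(-44389 - 255*(-34)) = 1/(-44389 + 8670) = 1/(-35719) = -1/35719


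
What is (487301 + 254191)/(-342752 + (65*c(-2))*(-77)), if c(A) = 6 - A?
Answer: -185373/95698 ≈ -1.9371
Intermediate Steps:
(487301 + 254191)/(-342752 + (65*c(-2))*(-77)) = (487301 + 254191)/(-342752 + (65*(6 - 1*(-2)))*(-77)) = 741492/(-342752 + (65*(6 + 2))*(-77)) = 741492/(-342752 + (65*8)*(-77)) = 741492/(-342752 + 520*(-77)) = 741492/(-342752 - 40040) = 741492/(-382792) = 741492*(-1/382792) = -185373/95698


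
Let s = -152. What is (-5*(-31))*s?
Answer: -23560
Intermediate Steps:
(-5*(-31))*s = -5*(-31)*(-152) = 155*(-152) = -23560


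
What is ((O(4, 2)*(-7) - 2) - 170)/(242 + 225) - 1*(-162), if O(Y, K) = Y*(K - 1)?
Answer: 75454/467 ≈ 161.57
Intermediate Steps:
O(Y, K) = Y*(-1 + K)
((O(4, 2)*(-7) - 2) - 170)/(242 + 225) - 1*(-162) = (((4*(-1 + 2))*(-7) - 2) - 170)/(242 + 225) - 1*(-162) = (((4*1)*(-7) - 2) - 170)/467 + 162 = ((4*(-7) - 2) - 170)*(1/467) + 162 = ((-28 - 2) - 170)*(1/467) + 162 = (-30 - 170)*(1/467) + 162 = -200*1/467 + 162 = -200/467 + 162 = 75454/467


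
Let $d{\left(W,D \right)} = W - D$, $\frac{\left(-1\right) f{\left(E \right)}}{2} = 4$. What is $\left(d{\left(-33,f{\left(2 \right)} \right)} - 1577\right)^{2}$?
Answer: $2566404$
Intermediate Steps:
$f{\left(E \right)} = -8$ ($f{\left(E \right)} = \left(-2\right) 4 = -8$)
$\left(d{\left(-33,f{\left(2 \right)} \right)} - 1577\right)^{2} = \left(\left(-33 - -8\right) - 1577\right)^{2} = \left(\left(-33 + 8\right) - 1577\right)^{2} = \left(-25 - 1577\right)^{2} = \left(-1602\right)^{2} = 2566404$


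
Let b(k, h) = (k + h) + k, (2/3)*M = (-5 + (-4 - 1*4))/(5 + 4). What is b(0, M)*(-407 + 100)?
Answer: 3991/6 ≈ 665.17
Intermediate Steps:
M = -13/6 (M = 3*((-5 + (-4 - 1*4))/(5 + 4))/2 = 3*((-5 + (-4 - 4))/9)/2 = 3*((-5 - 8)*(⅑))/2 = 3*(-13*⅑)/2 = (3/2)*(-13/9) = -13/6 ≈ -2.1667)
b(k, h) = h + 2*k (b(k, h) = (h + k) + k = h + 2*k)
b(0, M)*(-407 + 100) = (-13/6 + 2*0)*(-407 + 100) = (-13/6 + 0)*(-307) = -13/6*(-307) = 3991/6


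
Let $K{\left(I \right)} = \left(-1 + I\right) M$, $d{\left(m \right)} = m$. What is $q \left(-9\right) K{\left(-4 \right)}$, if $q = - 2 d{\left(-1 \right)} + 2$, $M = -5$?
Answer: $-900$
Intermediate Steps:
$q = 4$ ($q = \left(-2\right) \left(-1\right) + 2 = 2 + 2 = 4$)
$K{\left(I \right)} = 5 - 5 I$ ($K{\left(I \right)} = \left(-1 + I\right) \left(-5\right) = 5 - 5 I$)
$q \left(-9\right) K{\left(-4 \right)} = 4 \left(-9\right) \left(5 - -20\right) = - 36 \left(5 + 20\right) = \left(-36\right) 25 = -900$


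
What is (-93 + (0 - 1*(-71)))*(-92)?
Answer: 2024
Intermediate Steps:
(-93 + (0 - 1*(-71)))*(-92) = (-93 + (0 + 71))*(-92) = (-93 + 71)*(-92) = -22*(-92) = 2024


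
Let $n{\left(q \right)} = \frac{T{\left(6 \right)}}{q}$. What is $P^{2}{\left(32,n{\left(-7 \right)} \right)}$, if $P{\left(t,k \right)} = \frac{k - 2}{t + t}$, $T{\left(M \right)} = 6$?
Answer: $\frac{25}{12544} \approx 0.001993$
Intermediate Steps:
$n{\left(q \right)} = \frac{6}{q}$
$P{\left(t,k \right)} = \frac{-2 + k}{2 t}$
$P^{2}{\left(32,n{\left(-7 \right)} \right)} = \left(\frac{-2 + \frac{6}{-7}}{2 \cdot 32}\right)^{2} = \left(\frac{1}{2} \cdot \frac{1}{32} \left(-2 + 6 \left(- \frac{1}{7}\right)\right)\right)^{2} = \left(\frac{1}{2} \cdot \frac{1}{32} \left(-2 - \frac{6}{7}\right)\right)^{2} = \left(\frac{1}{2} \cdot \frac{1}{32} \left(- \frac{20}{7}\right)\right)^{2} = \left(- \frac{5}{112}\right)^{2} = \frac{25}{12544}$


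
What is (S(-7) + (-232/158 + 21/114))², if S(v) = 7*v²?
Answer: 1052329240561/9012004 ≈ 1.1677e+5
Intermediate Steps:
(S(-7) + (-232/158 + 21/114))² = (7*(-7)² + (-232/158 + 21/114))² = (7*49 + (-232*1/158 + 21*(1/114)))² = (343 + (-116/79 + 7/38))² = (343 - 3855/3002)² = (1025831/3002)² = 1052329240561/9012004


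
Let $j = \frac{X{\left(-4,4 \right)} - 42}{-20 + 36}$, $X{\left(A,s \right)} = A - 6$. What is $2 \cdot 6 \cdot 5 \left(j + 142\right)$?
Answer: $8325$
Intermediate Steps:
$X{\left(A,s \right)} = -6 + A$ ($X{\left(A,s \right)} = A - 6 = -6 + A$)
$j = - \frac{13}{4}$ ($j = \frac{\left(-6 - 4\right) - 42}{-20 + 36} = \frac{-10 - 42}{16} = \left(-52\right) \frac{1}{16} = - \frac{13}{4} \approx -3.25$)
$2 \cdot 6 \cdot 5 \left(j + 142\right) = 2 \cdot 6 \cdot 5 \left(- \frac{13}{4} + 142\right) = 12 \cdot 5 \cdot \frac{555}{4} = 60 \cdot \frac{555}{4} = 8325$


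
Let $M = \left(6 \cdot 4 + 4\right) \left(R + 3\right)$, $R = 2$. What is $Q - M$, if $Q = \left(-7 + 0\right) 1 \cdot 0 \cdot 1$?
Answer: $-140$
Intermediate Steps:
$M = 140$ ($M = \left(6 \cdot 4 + 4\right) \left(2 + 3\right) = \left(24 + 4\right) 5 = 28 \cdot 5 = 140$)
$Q = 0$ ($Q = - 7 \cdot 0 \cdot 1 = \left(-7\right) 0 = 0$)
$Q - M = 0 - 140 = -140$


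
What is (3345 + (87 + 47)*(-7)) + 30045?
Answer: 32452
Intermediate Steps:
(3345 + (87 + 47)*(-7)) + 30045 = (3345 + 134*(-7)) + 30045 = (3345 - 938) + 30045 = 2407 + 30045 = 32452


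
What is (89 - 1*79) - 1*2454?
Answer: -2444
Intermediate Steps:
(89 - 1*79) - 1*2454 = (89 - 79) - 2454 = 10 - 2454 = -2444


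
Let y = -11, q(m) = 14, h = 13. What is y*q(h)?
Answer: -154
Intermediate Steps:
y*q(h) = -11*14 = -154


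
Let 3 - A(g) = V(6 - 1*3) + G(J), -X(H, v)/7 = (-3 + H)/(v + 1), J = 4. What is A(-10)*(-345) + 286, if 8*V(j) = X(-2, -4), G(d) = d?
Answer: 1023/8 ≈ 127.88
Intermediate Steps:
X(H, v) = -7*(-3 + H)/(1 + v) (X(H, v) = -7*(-3 + H)/(v + 1) = -7*(-3 + H)/(1 + v))
V(j) = -35/24 (V(j) = (7*(3 - 1*(-2))/(1 - 4))/8 = (7*(3 + 2)/(-3))/8 = (7*(-1/3)*5)/8 = (1/8)*(-35/3) = -35/24)
A(g) = 11/24 (A(g) = 3 - (-35/24 + 4) = 3 - 1*61/24 = 3 - 61/24 = 11/24)
A(-10)*(-345) + 286 = (11/24)*(-345) + 286 = -1265/8 + 286 = 1023/8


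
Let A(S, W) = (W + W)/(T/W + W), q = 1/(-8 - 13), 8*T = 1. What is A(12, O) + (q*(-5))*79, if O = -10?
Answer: 116665/5607 ≈ 20.807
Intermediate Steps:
T = ⅛ (T = (⅛)*1 = ⅛ ≈ 0.12500)
q = -1/21 (q = 1/(-21) = -1/21 ≈ -0.047619)
A(S, W) = 2*W/(W + 1/(8*W)) (A(S, W) = (W + W)/(1/(8*W) + W) = (2*W)/(W + 1/(8*W)) = 2*W/(W + 1/(8*W)))
A(12, O) + (q*(-5))*79 = 16*(-10)²/(1 + 8*(-10)²) - 1/21*(-5)*79 = 16*100/(1 + 8*100) + (5/21)*79 = 16*100/(1 + 800) + 395/21 = 16*100/801 + 395/21 = 16*100*(1/801) + 395/21 = 1600/801 + 395/21 = 116665/5607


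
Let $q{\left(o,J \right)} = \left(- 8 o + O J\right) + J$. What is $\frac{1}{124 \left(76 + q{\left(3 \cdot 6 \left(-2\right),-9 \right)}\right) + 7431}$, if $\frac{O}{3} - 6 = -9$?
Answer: $\frac{1}{61495} \approx 1.6261 \cdot 10^{-5}$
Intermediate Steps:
$O = -9$ ($O = 18 + 3 \left(-9\right) = 18 - 27 = -9$)
$q{\left(o,J \right)} = - 8 J - 8 o$ ($q{\left(o,J \right)} = \left(- 8 o - 9 J\right) + J = \left(- 9 J - 8 o\right) + J = - 8 J - 8 o$)
$\frac{1}{124 \left(76 + q{\left(3 \cdot 6 \left(-2\right),-9 \right)}\right) + 7431} = \frac{1}{124 \left(76 - \left(-72 + 8 \cdot 3 \cdot 6 \left(-2\right)\right)\right) + 7431} = \frac{1}{124 \left(76 - \left(-72 + 8 \cdot 18 \left(-2\right)\right)\right) + 7431} = \frac{1}{124 \left(76 + \left(72 - -288\right)\right) + 7431} = \frac{1}{124 \left(76 + \left(72 + 288\right)\right) + 7431} = \frac{1}{124 \left(76 + 360\right) + 7431} = \frac{1}{124 \cdot 436 + 7431} = \frac{1}{54064 + 7431} = \frac{1}{61495}$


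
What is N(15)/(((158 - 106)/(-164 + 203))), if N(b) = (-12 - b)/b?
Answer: -27/20 ≈ -1.3500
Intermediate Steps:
N(b) = (-12 - b)/b
N(15)/(((158 - 106)/(-164 + 203))) = ((-12 - 1*15)/15)/(((158 - 106)/(-164 + 203))) = ((-12 - 15)/15)/((52/39)) = ((1/15)*(-27))/((52*(1/39))) = -9/(5*4/3) = -9/5*¾ = -27/20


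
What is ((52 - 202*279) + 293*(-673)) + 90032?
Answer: -163463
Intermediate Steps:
((52 - 202*279) + 293*(-673)) + 90032 = ((52 - 56358) - 197189) + 90032 = (-56306 - 197189) + 90032 = -253495 + 90032 = -163463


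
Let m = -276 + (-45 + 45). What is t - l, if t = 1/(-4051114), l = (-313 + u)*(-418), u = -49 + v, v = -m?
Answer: -145629446073/4051114 ≈ -35948.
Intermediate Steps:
m = -276 (m = -276 + 0 = -276)
v = 276 (v = -1*(-276) = 276)
u = 227 (u = -49 + 276 = 227)
l = 35948 (l = (-313 + 227)*(-418) = -86*(-418) = 35948)
t = -1/4051114 ≈ -2.4685e-7
t - l = -1/4051114 - 1*35948 = -1/4051114 - 35948 = -145629446073/4051114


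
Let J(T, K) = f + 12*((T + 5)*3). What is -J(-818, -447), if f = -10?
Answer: 29278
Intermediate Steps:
J(T, K) = 170 + 36*T (J(T, K) = -10 + 12*((T + 5)*3) = -10 + 12*((5 + T)*3) = -10 + 12*(15 + 3*T) = -10 + (180 + 36*T) = 170 + 36*T)
-J(-818, -447) = -(170 + 36*(-818)) = -(170 - 29448) = -1*(-29278) = 29278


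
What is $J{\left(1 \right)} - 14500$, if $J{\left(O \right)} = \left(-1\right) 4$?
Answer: $-14504$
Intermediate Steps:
$J{\left(O \right)} = -4$
$J{\left(1 \right)} - 14500 = -4 - 14500 = -14504$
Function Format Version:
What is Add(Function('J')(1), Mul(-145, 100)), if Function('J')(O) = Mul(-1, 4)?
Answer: -14504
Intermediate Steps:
Function('J')(O) = -4
Add(Function('J')(1), Mul(-145, 100)) = Add(-4, Mul(-145, 100)) = Add(-4, -14500) = -14504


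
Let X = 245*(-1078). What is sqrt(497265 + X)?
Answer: sqrt(233155) ≈ 482.86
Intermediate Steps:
X = -264110
sqrt(497265 + X) = sqrt(497265 - 264110) = sqrt(233155)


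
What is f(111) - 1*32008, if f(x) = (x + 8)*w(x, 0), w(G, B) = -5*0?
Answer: -32008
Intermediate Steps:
w(G, B) = 0
f(x) = 0 (f(x) = (x + 8)*0 = (8 + x)*0 = 0)
f(111) - 1*32008 = 0 - 1*32008 = 0 - 32008 = -32008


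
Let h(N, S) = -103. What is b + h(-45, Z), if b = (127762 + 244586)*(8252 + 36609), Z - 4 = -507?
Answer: 16703903525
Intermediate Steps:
Z = -503 (Z = 4 - 507 = -503)
b = 16703903628 (b = 372348*44861 = 16703903628)
b + h(-45, Z) = 16703903628 - 103 = 16703903525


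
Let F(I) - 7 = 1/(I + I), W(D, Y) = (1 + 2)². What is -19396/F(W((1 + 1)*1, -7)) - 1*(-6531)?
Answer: 480309/127 ≈ 3782.0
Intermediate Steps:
W(D, Y) = 9 (W(D, Y) = 3² = 9)
F(I) = 7 + 1/(2*I) (F(I) = 7 + 1/(I + I) = 7 + 1/(2*I))
-19396/F(W((1 + 1)*1, -7)) - 1*(-6531) = -19396/(7 + (½)/9) - 1*(-6531) = -19396/(7 + (½)*(⅑)) + 6531 = -19396/(7 + 1/18) + 6531 = -19396/127/18 + 6531 = -19396*18/127 + 6531 = -349128/127 + 6531 = 480309/127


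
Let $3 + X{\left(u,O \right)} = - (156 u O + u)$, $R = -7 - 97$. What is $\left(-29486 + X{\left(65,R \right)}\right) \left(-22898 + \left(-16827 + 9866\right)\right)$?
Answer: $-30605654154$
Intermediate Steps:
$R = -104$ ($R = -7 - 97 = -104$)
$X{\left(u,O \right)} = -3 - u - 156 O u$ ($X{\left(u,O \right)} = -3 - \left(156 u O + u\right) = -3 - \left(156 O u + u\right) = -3 - \left(u + 156 O u\right) = -3 - u - 156 O u$)
$\left(-29486 + X{\left(65,R \right)}\right) \left(-22898 + \left(-16827 + 9866\right)\right) = \left(-29486 - \left(68 - 1054560\right)\right) \left(-22898 + \left(-16827 + 9866\right)\right) = \left(-29486 - -1054492\right) \left(-22898 - 6961\right) = \left(-29486 + 1054492\right) \left(-29859\right) = 1025006 \left(-29859\right) = -30605654154$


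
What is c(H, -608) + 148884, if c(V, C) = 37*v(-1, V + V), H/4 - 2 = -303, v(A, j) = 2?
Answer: 148958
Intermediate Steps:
H = -1204 (H = 8 + 4*(-303) = 8 - 1212 = -1204)
c(V, C) = 74 (c(V, C) = 37*2 = 74)
c(H, -608) + 148884 = 74 + 148884 = 148958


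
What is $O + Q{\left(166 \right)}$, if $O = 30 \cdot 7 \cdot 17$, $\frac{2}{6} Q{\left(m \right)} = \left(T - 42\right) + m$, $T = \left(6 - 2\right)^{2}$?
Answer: $3990$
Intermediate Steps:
$T = 16$ ($T = 4^{2} = 16$)
$Q{\left(m \right)} = -78 + 3 m$ ($Q{\left(m \right)} = 3 \left(\left(16 - 42\right) + m\right) = 3 \left(-26 + m\right) = -78 + 3 m$)
$O = 3570$ ($O = 210 \cdot 17 = 3570$)
$O + Q{\left(166 \right)} = 3570 + \left(-78 + 3 \cdot 166\right) = 3570 + \left(-78 + 498\right) = 3570 + 420 = 3990$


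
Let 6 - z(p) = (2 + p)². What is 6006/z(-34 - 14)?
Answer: -3003/1055 ≈ -2.8464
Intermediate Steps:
z(p) = 6 - (2 + p)²
6006/z(-34 - 14) = 6006/(6 - (2 + (-34 - 14))²) = 6006/(6 - (2 - 48)²) = 6006/(6 - 1*(-46)²) = 6006/(6 - 1*2116) = 6006/(6 - 2116) = 6006/(-2110) = 6006*(-1/2110) = -3003/1055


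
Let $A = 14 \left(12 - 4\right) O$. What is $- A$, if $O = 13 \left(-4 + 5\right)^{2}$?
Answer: $-1456$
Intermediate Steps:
$O = 13$ ($O = 13 \cdot 1^{2} = 13 \cdot 1 = 13$)
$A = 1456$ ($A = 14 \left(12 - 4\right) 13 = 14 \cdot 8 \cdot 13 = 112 \cdot 13 = 1456$)
$- A = \left(-1\right) 1456 = -1456$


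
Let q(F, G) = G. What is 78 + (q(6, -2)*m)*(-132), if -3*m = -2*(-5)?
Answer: -802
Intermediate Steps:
m = -10/3 (m = -(-2)*(-5)/3 = -1/3*10 = -10/3 ≈ -3.3333)
78 + (q(6, -2)*m)*(-132) = 78 - 2*(-10/3)*(-132) = 78 + (20/3)*(-132) = 78 - 880 = -802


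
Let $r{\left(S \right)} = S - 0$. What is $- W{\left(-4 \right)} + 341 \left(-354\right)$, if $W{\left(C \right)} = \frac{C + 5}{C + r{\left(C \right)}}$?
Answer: $- \frac{965711}{8} \approx -1.2071 \cdot 10^{5}$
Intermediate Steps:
$r{\left(S \right)} = S$ ($r{\left(S \right)} = S + 0 = S$)
$W{\left(C \right)} = \frac{5 + C}{2 C}$ ($W{\left(C \right)} = \frac{C + 5}{C + C} = \frac{5 + C}{2 C}$)
$- W{\left(-4 \right)} + 341 \left(-354\right) = - \frac{5 - 4}{2 \left(-4\right)} + 341 \left(-354\right) = - \frac{\left(-1\right) 1}{2 \cdot 4} - 120714 = \left(-1\right) \left(- \frac{1}{8}\right) - 120714 = \frac{1}{8} - 120714 = - \frac{965711}{8}$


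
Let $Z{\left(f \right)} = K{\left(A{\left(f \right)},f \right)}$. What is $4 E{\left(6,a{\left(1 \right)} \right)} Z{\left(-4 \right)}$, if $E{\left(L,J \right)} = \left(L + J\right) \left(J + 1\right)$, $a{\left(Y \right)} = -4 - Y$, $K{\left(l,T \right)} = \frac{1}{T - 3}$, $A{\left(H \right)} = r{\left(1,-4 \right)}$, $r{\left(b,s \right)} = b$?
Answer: $\frac{16}{7} \approx 2.2857$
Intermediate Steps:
$A{\left(H \right)} = 1$
$K{\left(l,T \right)} = \frac{1}{-3 + T}$
$Z{\left(f \right)} = \frac{1}{-3 + f}$
$E{\left(L,J \right)} = \left(1 + J\right) \left(J + L\right)$ ($E{\left(L,J \right)} = \left(J + L\right) \left(1 + J\right) = \left(1 + J\right) \left(J + L\right)$)
$4 E{\left(6,a{\left(1 \right)} \right)} Z{\left(-4 \right)} = \frac{4 \left(\left(-4 - 1\right) + 6 + \left(-4 - 1\right)^{2} + \left(-4 - 1\right) 6\right)}{-3 - 4} = \frac{4 \left(\left(-4 - 1\right) + 6 + \left(-4 - 1\right)^{2} + \left(-4 - 1\right) 6\right)}{-7} = 4 \left(-5 + 6 + \left(-5\right)^{2} - 30\right) \left(- \frac{1}{7}\right) = 4 \left(-5 + 6 + 25 - 30\right) \left(- \frac{1}{7}\right) = 4 \left(-4\right) \left(- \frac{1}{7}\right) = \left(-16\right) \left(- \frac{1}{7}\right) = \frac{16}{7}$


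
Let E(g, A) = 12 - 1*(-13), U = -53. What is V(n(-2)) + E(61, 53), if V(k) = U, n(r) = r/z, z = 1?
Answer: -28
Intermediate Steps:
n(r) = r (n(r) = r/1 = r*1 = r)
V(k) = -53
E(g, A) = 25 (E(g, A) = 12 + 13 = 25)
V(n(-2)) + E(61, 53) = -53 + 25 = -28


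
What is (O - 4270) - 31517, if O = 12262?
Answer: -23525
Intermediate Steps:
(O - 4270) - 31517 = (12262 - 4270) - 31517 = 7992 - 31517 = -23525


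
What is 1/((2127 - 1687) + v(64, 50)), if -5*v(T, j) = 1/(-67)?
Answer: 335/147401 ≈ 0.0022727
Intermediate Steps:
v(T, j) = 1/335 (v(T, j) = -⅕/(-67) = -⅕*(-1/67) = 1/335)
1/((2127 - 1687) + v(64, 50)) = 1/((2127 - 1687) + 1/335) = 1/(440 + 1/335) = 1/(147401/335) = 335/147401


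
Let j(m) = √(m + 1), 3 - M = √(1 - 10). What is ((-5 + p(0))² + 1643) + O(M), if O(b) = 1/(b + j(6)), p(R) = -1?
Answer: (5038 - 5037*I + 1679*√7)/(3 + √7 - 3*I) ≈ 1679.1 + 0.073396*I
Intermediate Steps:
M = 3 - 3*I (M = 3 - √(1 - 10) = 3 - √(-9) = 3 - 3*I ≈ 3.0 - 3.0*I)
j(m) = √(1 + m)
O(b) = 1/(b + √7) (O(b) = 1/(b + √(1 + 6)) = 1/(b + √7))
((-5 + p(0))² + 1643) + O(M) = ((-5 - 1)² + 1643) + 1/((3 - 3*I) + √7) = ((-6)² + 1643) + 1/(3 + √7 - 3*I) = (36 + 1643) + 1/(3 + √7 - 3*I) = 1679 + 1/(3 + √7 - 3*I)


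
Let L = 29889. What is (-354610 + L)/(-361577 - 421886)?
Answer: 324721/783463 ≈ 0.41447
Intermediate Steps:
(-354610 + L)/(-361577 - 421886) = (-354610 + 29889)/(-361577 - 421886) = -324721/(-783463) = -324721*(-1/783463) = 324721/783463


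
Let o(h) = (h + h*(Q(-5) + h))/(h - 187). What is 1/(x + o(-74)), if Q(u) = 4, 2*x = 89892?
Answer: 87/3908600 ≈ 2.2259e-5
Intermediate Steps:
x = 44946 (x = (½)*89892 = 44946)
o(h) = (h + h*(4 + h))/(-187 + h) (o(h) = (h + h*(4 + h))/(h - 187) = (h + h*(4 + h))/(-187 + h))
1/(x + o(-74)) = 1/(44946 - 74*(5 - 74)/(-187 - 74)) = 1/(44946 - 74*(-69)/(-261)) = 1/(44946 - 74*(-1/261)*(-69)) = 1/(44946 - 1702/87) = 1/(3908600/87) = 87/3908600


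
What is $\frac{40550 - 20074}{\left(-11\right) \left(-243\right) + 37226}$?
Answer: $\frac{20476}{39899} \approx 0.5132$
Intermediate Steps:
$\frac{40550 - 20074}{\left(-11\right) \left(-243\right) + 37226} = \frac{20476}{2673 + 37226} = \frac{20476}{39899}$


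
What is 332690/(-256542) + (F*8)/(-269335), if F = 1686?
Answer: -4230240893/3140715435 ≈ -1.3469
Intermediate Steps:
332690/(-256542) + (F*8)/(-269335) = 332690/(-256542) + (1686*8)/(-269335) = 332690*(-1/256542) + 13488*(-1/269335) = -166345/128271 - 13488/269335 = -4230240893/3140715435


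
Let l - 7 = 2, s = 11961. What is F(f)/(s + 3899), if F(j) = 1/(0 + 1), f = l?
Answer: 1/15860 ≈ 6.3052e-5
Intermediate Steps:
l = 9 (l = 7 + 2 = 9)
f = 9
F(j) = 1 (F(j) = 1/1 = 1)
F(f)/(s + 3899) = 1/(11961 + 3899) = 1/15860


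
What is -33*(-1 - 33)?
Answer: 1122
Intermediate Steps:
-33*(-1 - 33) = -33*(-34) = 1122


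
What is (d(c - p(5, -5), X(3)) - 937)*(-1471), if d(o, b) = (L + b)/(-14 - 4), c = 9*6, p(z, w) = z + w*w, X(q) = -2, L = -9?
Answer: 24793705/18 ≈ 1.3774e+6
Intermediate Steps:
p(z, w) = z + w**2
c = 54
d(o, b) = 1/2 - b/18 (d(o, b) = (-9 + b)/(-14 - 4) = (-9 + b)/(-18) = (-9 + b)*(-1/18) = 1/2 - b/18)
(d(c - p(5, -5), X(3)) - 937)*(-1471) = ((1/2 - 1/18*(-2)) - 937)*(-1471) = ((1/2 + 1/9) - 937)*(-1471) = (11/18 - 937)*(-1471) = -16855/18*(-1471) = 24793705/18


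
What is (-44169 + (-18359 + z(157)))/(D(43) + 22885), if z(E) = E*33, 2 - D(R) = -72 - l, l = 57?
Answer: -57347/23016 ≈ -2.4916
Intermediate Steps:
D(R) = 131 (D(R) = 2 - (-72 - 1*57) = 2 - (-72 - 57) = 2 - 1*(-129) = 2 + 129 = 131)
z(E) = 33*E
(-44169 + (-18359 + z(157)))/(D(43) + 22885) = (-44169 + (-18359 + 33*157))/(131 + 22885) = (-44169 + (-18359 + 5181))/23016 = (-44169 - 13178)*(1/23016) = -57347*1/23016 = -57347/23016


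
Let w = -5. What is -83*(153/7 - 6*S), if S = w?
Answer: -30129/7 ≈ -4304.1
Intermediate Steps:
S = -5
-83*(153/7 - 6*S) = -83*(153/7 - 6*(-5)) = -83*(153*(1/7) + 30) = -83*(153/7 + 30) = -83*363/7 = -30129/7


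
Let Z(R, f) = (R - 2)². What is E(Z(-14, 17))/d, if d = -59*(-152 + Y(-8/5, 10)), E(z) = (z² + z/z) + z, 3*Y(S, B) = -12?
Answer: 1687/236 ≈ 7.1483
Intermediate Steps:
Z(R, f) = (-2 + R)²
Y(S, B) = -4 (Y(S, B) = (⅓)*(-12) = -4)
E(z) = 1 + z + z² (E(z) = (z² + 1) + z = (1 + z²) + z = 1 + z + z²)
d = 9204 (d = -59*(-152 - 4) = -59*(-156) = 9204)
E(Z(-14, 17))/d = (1 + (-2 - 14)² + ((-2 - 14)²)²)/9204 = (1 + (-16)² + ((-16)²)²)*(1/9204) = (1 + 256 + 256²)*(1/9204) = (1 + 256 + 65536)*(1/9204) = 65793*(1/9204) = 1687/236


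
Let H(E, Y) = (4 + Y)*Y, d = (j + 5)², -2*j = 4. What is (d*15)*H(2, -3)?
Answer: -405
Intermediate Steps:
j = -2 (j = -½*4 = -2)
d = 9 (d = (-2 + 5)² = 3² = 9)
H(E, Y) = Y*(4 + Y)
(d*15)*H(2, -3) = (9*15)*(-3*(4 - 3)) = 135*(-3*1) = 135*(-3) = -405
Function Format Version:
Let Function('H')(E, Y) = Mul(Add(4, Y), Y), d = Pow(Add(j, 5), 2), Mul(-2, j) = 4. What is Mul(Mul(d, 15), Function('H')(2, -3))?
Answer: -405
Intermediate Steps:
j = -2 (j = Mul(Rational(-1, 2), 4) = -2)
d = 9 (d = Pow(Add(-2, 5), 2) = Pow(3, 2) = 9)
Function('H')(E, Y) = Mul(Y, Add(4, Y))
Mul(Mul(d, 15), Function('H')(2, -3)) = Mul(Mul(9, 15), Mul(-3, Add(4, -3))) = Mul(135, Mul(-3, 1)) = Mul(135, -3) = -405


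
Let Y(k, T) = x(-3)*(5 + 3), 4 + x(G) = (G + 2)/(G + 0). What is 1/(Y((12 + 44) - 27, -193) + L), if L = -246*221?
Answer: -3/163186 ≈ -1.8384e-5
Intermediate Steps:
x(G) = -4 + (2 + G)/G (x(G) = -4 + (G + 2)/(G + 0) = -4 + (2 + G)/G)
L = -54366
Y(k, T) = -88/3 (Y(k, T) = (-3 + 2/(-3))*(5 + 3) = (-3 + 2*(-1/3))*8 = (-3 - 2/3)*8 = -11/3*8 = -88/3)
1/(Y((12 + 44) - 27, -193) + L) = 1/(-88/3 - 54366) = 1/(-163186/3) = -3/163186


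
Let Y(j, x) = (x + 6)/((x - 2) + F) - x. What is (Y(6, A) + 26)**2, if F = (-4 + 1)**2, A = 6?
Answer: 73984/169 ≈ 437.78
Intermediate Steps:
F = 9 (F = (-3)**2 = 9)
Y(j, x) = -x + (6 + x)/(7 + x) (Y(j, x) = (x + 6)/((x - 2) + 9) - x = (6 + x)/((-2 + x) + 9) - x = (6 + x)/(7 + x) - x = -x + (6 + x)/(7 + x))
(Y(6, A) + 26)**2 = ((6 - 1*6**2 - 6*6)/(7 + 6) + 26)**2 = ((6 - 1*36 - 36)/13 + 26)**2 = ((6 - 36 - 36)/13 + 26)**2 = ((1/13)*(-66) + 26)**2 = (-66/13 + 26)**2 = (272/13)**2 = 73984/169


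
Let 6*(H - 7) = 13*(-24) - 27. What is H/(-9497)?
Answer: 99/18994 ≈ 0.0052122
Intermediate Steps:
H = -99/2 (H = 7 + (13*(-24) - 27)/6 = 7 + (-312 - 27)/6 = 7 + (⅙)*(-339) = 7 - 113/2 = -99/2 ≈ -49.500)
H/(-9497) = -99/2/(-9497) = -99/2*(-1/9497) = 99/18994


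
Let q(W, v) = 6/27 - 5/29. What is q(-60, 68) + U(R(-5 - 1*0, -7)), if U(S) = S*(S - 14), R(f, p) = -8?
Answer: 45949/261 ≈ 176.05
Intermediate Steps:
q(W, v) = 13/261 (q(W, v) = 6*(1/27) - 5*1/29 = 2/9 - 5/29 = 13/261)
U(S) = S*(-14 + S)
q(-60, 68) + U(R(-5 - 1*0, -7)) = 13/261 - 8*(-14 - 8) = 13/261 - 8*(-22) = 13/261 + 176 = 45949/261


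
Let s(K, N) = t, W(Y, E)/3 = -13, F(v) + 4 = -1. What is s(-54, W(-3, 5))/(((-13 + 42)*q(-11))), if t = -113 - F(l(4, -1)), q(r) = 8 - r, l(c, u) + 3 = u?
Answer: -108/551 ≈ -0.19601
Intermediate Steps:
l(c, u) = -3 + u
F(v) = -5 (F(v) = -4 - 1 = -5)
W(Y, E) = -39 (W(Y, E) = 3*(-13) = -39)
t = -108 (t = -113 - 1*(-5) = -113 + 5 = -108)
s(K, N) = -108
s(-54, W(-3, 5))/(((-13 + 42)*q(-11))) = -108*1/((-13 + 42)*(8 - 1*(-11))) = -108*1/(29*(8 + 11)) = -108/(29*19) = -108/551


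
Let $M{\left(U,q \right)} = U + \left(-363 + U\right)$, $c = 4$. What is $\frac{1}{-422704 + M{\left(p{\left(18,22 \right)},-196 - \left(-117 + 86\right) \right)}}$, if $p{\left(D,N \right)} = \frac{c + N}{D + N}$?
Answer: $- \frac{10}{4230657} \approx -2.3637 \cdot 10^{-6}$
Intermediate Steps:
$p{\left(D,N \right)} = \frac{4 + N}{D + N}$
$M{\left(U,q \right)} = -363 + 2 U$
$\frac{1}{-422704 + M{\left(p{\left(18,22 \right)},-196 - \left(-117 + 86\right) \right)}} = \frac{1}{-422704 - \left(363 - 2 \frac{4 + 22}{18 + 22}\right)} = \frac{1}{-422704 - \left(363 - 2 \cdot \frac{1}{40} \cdot 26\right)} = \frac{1}{-422704 + \left(-363 + 2 \cdot \frac{13}{20}\right)} = \frac{1}{-422704 + \left(-363 + \frac{13}{10}\right)} = \frac{1}{-422704 - \frac{3617}{10}} = \frac{1}{- \frac{4230657}{10}} = - \frac{10}{4230657}$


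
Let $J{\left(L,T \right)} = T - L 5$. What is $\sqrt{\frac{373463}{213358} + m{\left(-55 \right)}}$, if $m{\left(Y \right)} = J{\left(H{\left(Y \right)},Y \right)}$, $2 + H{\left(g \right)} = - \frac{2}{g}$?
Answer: $\frac{i \sqrt{239225345339354}}{2346938} \approx 6.5902 i$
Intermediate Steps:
$H{\left(g \right)} = -2 - \frac{2}{g}$
$J{\left(L,T \right)} = T - 5 L$
$m{\left(Y \right)} = 10 + Y + \frac{10}{Y}$ ($m{\left(Y \right)} = Y - 5 \left(-2 - \frac{2}{Y}\right) = Y + \left(10 + \frac{10}{Y}\right) = 10 + Y + \frac{10}{Y}$)
$\sqrt{\frac{373463}{213358} + m{\left(-55 \right)}} = \sqrt{\frac{373463}{213358} + \left(10 - 55 + \frac{10}{-55}\right)} = \sqrt{373463 \cdot \frac{1}{213358} + \left(10 - 55 + 10 \left(- \frac{1}{55}\right)\right)} = \sqrt{\frac{373463}{213358} - \frac{497}{11}} = \sqrt{- \frac{101930833}{2346938}} = \frac{i \sqrt{239225345339354}}{2346938}$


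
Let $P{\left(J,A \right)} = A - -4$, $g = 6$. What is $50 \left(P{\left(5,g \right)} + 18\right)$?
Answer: $1400$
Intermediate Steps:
$P{\left(J,A \right)} = 4 + A$ ($P{\left(J,A \right)} = A + 4 = 4 + A$)
$50 \left(P{\left(5,g \right)} + 18\right) = 50 \left(\left(4 + 6\right) + 18\right) = 50 \left(10 + 18\right) = 50 \cdot 28 = 1400$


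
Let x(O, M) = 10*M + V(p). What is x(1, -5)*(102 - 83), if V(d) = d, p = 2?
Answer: -912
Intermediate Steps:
x(O, M) = 2 + 10*M (x(O, M) = 10*M + 2 = 2 + 10*M)
x(1, -5)*(102 - 83) = (2 + 10*(-5))*(102 - 83) = (2 - 50)*19 = -48*19 = -912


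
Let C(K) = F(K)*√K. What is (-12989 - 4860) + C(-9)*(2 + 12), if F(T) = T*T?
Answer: -17849 + 3402*I ≈ -17849.0 + 3402.0*I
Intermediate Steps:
F(T) = T²
C(K) = K^(5/2) (C(K) = K²*√K = K^(5/2))
(-12989 - 4860) + C(-9)*(2 + 12) = (-12989 - 4860) + (-9)^(5/2)*(2 + 12) = -17849 + (243*I)*14 = -17849 + 3402*I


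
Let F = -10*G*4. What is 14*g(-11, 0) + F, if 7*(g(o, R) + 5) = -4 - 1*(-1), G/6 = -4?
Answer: 884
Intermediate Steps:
G = -24 (G = 6*(-4) = -24)
g(o, R) = -38/7 (g(o, R) = -5 + (-4 - 1*(-1))/7 = -5 + (-4 + 1)/7 = -5 + (⅐)*(-3) = -5 - 3/7 = -38/7)
F = 960 (F = -10*(-24)*4 = 240*4 = 960)
14*g(-11, 0) + F = 14*(-38/7) + 960 = -76 + 960 = 884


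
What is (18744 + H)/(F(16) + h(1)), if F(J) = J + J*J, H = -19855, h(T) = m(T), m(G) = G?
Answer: -1111/273 ≈ -4.0696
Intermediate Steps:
h(T) = T
F(J) = J + J²
(18744 + H)/(F(16) + h(1)) = (18744 - 19855)/(16*(1 + 16) + 1) = -1111/(16*17 + 1) = -1111/(272 + 1) = -1111/273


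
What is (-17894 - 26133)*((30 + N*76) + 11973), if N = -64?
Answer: -314308753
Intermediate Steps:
(-17894 - 26133)*((30 + N*76) + 11973) = (-17894 - 26133)*((30 - 64*76) + 11973) = -44027*((30 - 4864) + 11973) = -44027*(-4834 + 11973) = -44027*7139 = -314308753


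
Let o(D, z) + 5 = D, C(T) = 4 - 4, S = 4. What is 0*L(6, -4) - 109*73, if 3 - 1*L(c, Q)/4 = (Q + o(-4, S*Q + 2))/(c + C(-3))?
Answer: -7957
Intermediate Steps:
C(T) = 0
o(D, z) = -5 + D
L(c, Q) = 12 - 4*(-9 + Q)/c (L(c, Q) = 12 - 4*(Q + (-5 - 4))/(c + 0) = 12 - 4*(Q - 9)/c = 12 - 4*(-9 + Q)/c)
0*L(6, -4) - 109*73 = 0*(4*(9 - 1*(-4) + 3*6)/6) - 109*73 = 0*(4*(⅙)*(9 + 4 + 18)) - 7957 = 0*(4*(⅙)*31) - 7957 = 0*(62/3) - 7957 = 0 - 7957 = -7957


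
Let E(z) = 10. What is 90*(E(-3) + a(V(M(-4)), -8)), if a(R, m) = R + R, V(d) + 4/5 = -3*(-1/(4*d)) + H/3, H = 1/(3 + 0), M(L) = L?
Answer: 2969/4 ≈ 742.25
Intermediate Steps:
H = ⅓ (H = 1/3 = ⅓ ≈ 0.33333)
V(d) = -31/45 + 3/(4*d) (V(d) = -⅘ + (-3*(-1/(4*d)) + (⅓)/3) = -⅘ + (-3*(-1/(4*d)) + (⅓)*(⅓)) = -⅘ + (-(-3)/(4*d) + ⅑) = -⅘ + (3/(4*d) + ⅑) = -⅘ + (⅑ + 3/(4*d)) = -31/45 + 3/(4*d))
a(R, m) = 2*R
90*(E(-3) + a(V(M(-4)), -8)) = 90*(10 + 2*((1/180)*(135 - 124*(-4))/(-4))) = 90*(10 + 2*((1/180)*(-¼)*(135 + 496))) = 90*(10 + 2*((1/180)*(-¼)*631)) = 90*(10 + 2*(-631/720)) = 90*(10 - 631/360) = 90*(2969/360) = 2969/4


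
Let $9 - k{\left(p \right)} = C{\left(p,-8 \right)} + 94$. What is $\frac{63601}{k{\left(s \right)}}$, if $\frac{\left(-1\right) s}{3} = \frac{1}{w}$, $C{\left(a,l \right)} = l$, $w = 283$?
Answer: $- \frac{63601}{77} \approx -825.99$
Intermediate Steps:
$s = - \frac{3}{283} \approx -0.010601$
$k{\left(p \right)} = -77$ ($k{\left(p \right)} = 9 - \left(-8 + 94\right) = 9 - 86 = -77$)
$\frac{63601}{k{\left(s \right)}} = \frac{63601}{-77} = 63601 \left(- \frac{1}{77}\right) = - \frac{63601}{77}$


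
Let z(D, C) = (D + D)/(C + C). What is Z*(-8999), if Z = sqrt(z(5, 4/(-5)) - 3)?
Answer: -8999*I*sqrt(37)/2 ≈ -27369.0*I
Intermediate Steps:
z(D, C) = D/C (z(D, C) = (2*D)/((2*C)) = (2*D)*(1/(2*C)) = D/C)
Z = I*sqrt(37)/2 (Z = sqrt(5/((4/(-5))) - 3) = sqrt(5/((4*(-1/5))) - 3) = sqrt(5/(-4/5) - 3) = sqrt(5*(-5/4) - 3) = sqrt(-25/4 - 3) = sqrt(-37/4) = I*sqrt(37)/2 ≈ 3.0414*I)
Z*(-8999) = (I*sqrt(37)/2)*(-8999) = -8999*I*sqrt(37)/2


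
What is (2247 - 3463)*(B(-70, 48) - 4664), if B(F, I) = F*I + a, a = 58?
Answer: 9686656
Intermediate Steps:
B(F, I) = 58 + F*I (B(F, I) = F*I + 58 = 58 + F*I)
(2247 - 3463)*(B(-70, 48) - 4664) = (2247 - 3463)*((58 - 70*48) - 4664) = -1216*((58 - 3360) - 4664) = -1216*(-3302 - 4664) = -1216*(-7966) = 9686656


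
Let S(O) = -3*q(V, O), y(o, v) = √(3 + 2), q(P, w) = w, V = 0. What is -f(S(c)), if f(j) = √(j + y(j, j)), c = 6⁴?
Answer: -I*√(3888 - √5) ≈ -62.336*I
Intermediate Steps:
c = 1296
y(o, v) = √5
S(O) = -3*O
f(j) = √(j + √5)
-f(S(c)) = -√(-3*1296 + √5) = -√(-3888 + √5)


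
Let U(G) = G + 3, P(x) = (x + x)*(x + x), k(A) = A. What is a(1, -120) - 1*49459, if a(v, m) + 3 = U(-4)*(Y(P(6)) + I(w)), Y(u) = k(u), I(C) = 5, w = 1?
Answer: -49611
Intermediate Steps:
P(x) = 4*x² (P(x) = (2*x)*(2*x) = 4*x²)
U(G) = 3 + G
Y(u) = u
a(v, m) = -152 (a(v, m) = -3 + (3 - 4)*(4*6² + 5) = -3 - (4*36 + 5) = -3 - (144 + 5) = -3 - 1*149 = -3 - 149 = -152)
a(1, -120) - 1*49459 = -152 - 1*49459 = -152 - 49459 = -49611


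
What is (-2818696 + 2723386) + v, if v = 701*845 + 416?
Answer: 497451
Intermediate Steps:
v = 592761 (v = 592345 + 416 = 592761)
(-2818696 + 2723386) + v = (-2818696 + 2723386) + 592761 = -95310 + 592761 = 497451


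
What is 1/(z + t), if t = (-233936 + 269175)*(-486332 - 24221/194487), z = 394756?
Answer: -723/12390385734967 ≈ -5.8352e-11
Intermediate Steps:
t = -12390671143555/723 (t = 35239*(-486332 - 24221*1/194487) = 35239*(-486332 - 24221/194487) = 35239*(-94585275905/194487) = -12390671143555/723 ≈ -1.7138e+10)
1/(z + t) = 1/(394756 - 12390671143555/723) = 1/(-12390385734967/723) = -723/12390385734967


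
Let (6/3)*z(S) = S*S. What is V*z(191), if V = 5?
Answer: 182405/2 ≈ 91203.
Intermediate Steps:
z(S) = S²/2 (z(S) = (S*S)/2 = S²/2)
V*z(191) = 5*((½)*191²) = 5*((½)*36481) = 5*(36481/2) = 182405/2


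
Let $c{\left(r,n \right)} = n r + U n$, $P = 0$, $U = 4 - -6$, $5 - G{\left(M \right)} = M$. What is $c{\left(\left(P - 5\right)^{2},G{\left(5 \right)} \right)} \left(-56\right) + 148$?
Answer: $148$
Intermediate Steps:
$G{\left(M \right)} = 5 - M$
$U = 10$ ($U = 4 + 6 = 10$)
$c{\left(r,n \right)} = 10 n + n r$ ($c{\left(r,n \right)} = n r + 10 n = 10 n + n r$)
$c{\left(\left(P - 5\right)^{2},G{\left(5 \right)} \right)} \left(-56\right) + 148 = \left(5 - 5\right) \left(10 + \left(0 - 5\right)^{2}\right) \left(-56\right) + 148 = \left(5 - 5\right) \left(10 + \left(-5\right)^{2}\right) \left(-56\right) + 148 = 0 \left(10 + 25\right) \left(-56\right) + 148 = 0 \cdot 35 \left(-56\right) + 148 = 0 \left(-56\right) + 148 = 0 + 148 = 148$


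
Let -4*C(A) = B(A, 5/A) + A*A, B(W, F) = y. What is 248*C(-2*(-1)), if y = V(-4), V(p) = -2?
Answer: -124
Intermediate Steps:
y = -2
B(W, F) = -2
C(A) = ½ - A²/4 (C(A) = -(-2 + A*A)/4 = -(-2 + A²)/4 = ½ - A²/4)
248*C(-2*(-1)) = 248*(½ - (-2*(-1))²/4) = 248*(½ - ¼*2²) = 248*(½ - ¼*4) = 248*(½ - 1) = 248*(-½) = -124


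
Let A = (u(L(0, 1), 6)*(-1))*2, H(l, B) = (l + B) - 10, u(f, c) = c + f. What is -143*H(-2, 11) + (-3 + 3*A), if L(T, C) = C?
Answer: 98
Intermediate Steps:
H(l, B) = -10 + B + l (H(l, B) = (B + l) - 10 = -10 + B + l)
A = -14 (A = ((6 + 1)*(-1))*2 = (7*(-1))*2 = -7*2 = -14)
-143*H(-2, 11) + (-3 + 3*A) = -143*(-10 + 11 - 2) + (-3 + 3*(-14)) = -143*(-1) + (-3 - 42) = 143 - 45 = 98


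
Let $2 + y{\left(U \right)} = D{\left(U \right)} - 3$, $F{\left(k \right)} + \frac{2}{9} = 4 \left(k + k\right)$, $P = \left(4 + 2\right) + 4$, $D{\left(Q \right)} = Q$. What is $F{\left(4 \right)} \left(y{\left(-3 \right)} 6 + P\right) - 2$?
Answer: $- \frac{10886}{9} \approx -1209.6$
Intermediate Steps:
$P = 10$ ($P = 6 + 4 = 10$)
$F{\left(k \right)} = - \frac{2}{9} + 8 k$ ($F{\left(k \right)} = - \frac{2}{9} + 4 \left(k + k\right) = - \frac{2}{9} + 4 \cdot 2 k = - \frac{2}{9} + 8 k$)
$y{\left(U \right)} = -5 + U$ ($y{\left(U \right)} = -2 + \left(U - 3\right) = -2 + \left(-3 + U\right) = -5 + U$)
$F{\left(4 \right)} \left(y{\left(-3 \right)} 6 + P\right) - 2 = \left(- \frac{2}{9} + 8 \cdot 4\right) \left(\left(-5 - 3\right) 6 + 10\right) - 2 = \left(- \frac{2}{9} + 32\right) \left(\left(-8\right) 6 + 10\right) - 2 = \frac{286 \left(-48 + 10\right)}{9} - 2 = \frac{286}{9} \left(-38\right) - 2 = - \frac{10868}{9} - 2 = - \frac{10886}{9}$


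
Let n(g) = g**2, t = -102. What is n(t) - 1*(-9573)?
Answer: 19977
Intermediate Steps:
n(t) - 1*(-9573) = (-102)**2 - 1*(-9573) = 10404 + 9573 = 19977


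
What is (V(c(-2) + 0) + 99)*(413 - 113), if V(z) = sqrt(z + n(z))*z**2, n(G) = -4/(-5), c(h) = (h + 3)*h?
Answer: 29700 + 240*I*sqrt(30) ≈ 29700.0 + 1314.5*I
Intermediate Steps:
c(h) = h*(3 + h) (c(h) = (3 + h)*h = h*(3 + h))
n(G) = 4/5 (n(G) = -4*(-1/5) = 4/5)
V(z) = z**2*sqrt(4/5 + z) (V(z) = sqrt(z + 4/5)*z**2 = sqrt(4/5 + z)*z**2 = z**2*sqrt(4/5 + z))
(V(c(-2) + 0) + 99)*(413 - 113) = ((-2*(3 - 2) + 0)**2*sqrt(20 + 25*(-2*(3 - 2) + 0))/5 + 99)*(413 - 113) = ((-2*1 + 0)**2*sqrt(20 + 25*(-2*1 + 0))/5 + 99)*300 = ((-2 + 0)**2*sqrt(20 + 25*(-2 + 0))/5 + 99)*300 = ((1/5)*(-2)**2*sqrt(20 + 25*(-2)) + 99)*300 = ((1/5)*4*sqrt(20 - 50) + 99)*300 = ((1/5)*4*sqrt(-30) + 99)*300 = ((1/5)*4*(I*sqrt(30)) + 99)*300 = (4*I*sqrt(30)/5 + 99)*300 = (99 + 4*I*sqrt(30)/5)*300 = 29700 + 240*I*sqrt(30)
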